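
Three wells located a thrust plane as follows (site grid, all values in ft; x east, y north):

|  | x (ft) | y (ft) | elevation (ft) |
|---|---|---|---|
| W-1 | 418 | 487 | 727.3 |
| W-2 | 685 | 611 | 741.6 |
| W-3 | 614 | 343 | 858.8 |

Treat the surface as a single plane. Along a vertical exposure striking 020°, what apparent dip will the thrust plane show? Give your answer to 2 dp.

Let the plane be z = a·x + b·y + c.
W-2−W-1: 267a + 124b = 14.3;  W-3−W-1: 196a − 144b = 131.5.
Solving gives a = 0.29266, b = −0.51485.
Unit vector along 020° is (sin 20°, cos 20°) = (0.3420, 0.9397).
Slope in that direction = a·(0.3420) + b·(0.9397) = −0.38370.
Apparent dip = arctan|0.38370| = 20.99° (true dip is 30.6°, so apparent ≤ true as expected).

20.99°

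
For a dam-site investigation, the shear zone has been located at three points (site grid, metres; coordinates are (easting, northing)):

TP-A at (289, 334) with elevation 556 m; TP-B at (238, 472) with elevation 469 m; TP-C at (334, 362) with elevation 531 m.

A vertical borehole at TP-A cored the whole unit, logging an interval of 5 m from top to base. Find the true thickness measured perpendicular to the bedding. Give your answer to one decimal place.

Let the plane be z = a·E + b·N + c.
TP-B−TP-A: −51a + 138b = −87;  TP-C−TP-A: 45a + 28b = −25.
Solving gives a = −0.13276, b = −0.67950.
|∇z| = √(a²+b²) = 0.69234, so dip δ = arctan(0.69234) = 34.70°.
True thickness = vertical thickness × cos δ = 5 × cos 34.70° = 4.1 m.

4.1 m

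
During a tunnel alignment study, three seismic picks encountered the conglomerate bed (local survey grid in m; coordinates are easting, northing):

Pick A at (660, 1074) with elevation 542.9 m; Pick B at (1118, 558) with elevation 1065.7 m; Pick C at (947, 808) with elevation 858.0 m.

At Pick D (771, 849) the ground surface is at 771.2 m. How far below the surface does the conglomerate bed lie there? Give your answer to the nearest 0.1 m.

Let the plane be z = a·easting + b·northing + c.
Pick B−Pick A: 458a − 516b = 522.8;  Pick C−Pick A: 287a − 266b = 315.1.
Solving gives a = 0.895781, b = −0.218086.
Then c = 542.9 − a·660 − b·1074 = 185.91.
At (771, 849): z_contact = 690.65 − 185.15 + 185.91 = 691.40 m.
Depth below ground = 771.2 − 691.40 = 79.8 m.

79.8 m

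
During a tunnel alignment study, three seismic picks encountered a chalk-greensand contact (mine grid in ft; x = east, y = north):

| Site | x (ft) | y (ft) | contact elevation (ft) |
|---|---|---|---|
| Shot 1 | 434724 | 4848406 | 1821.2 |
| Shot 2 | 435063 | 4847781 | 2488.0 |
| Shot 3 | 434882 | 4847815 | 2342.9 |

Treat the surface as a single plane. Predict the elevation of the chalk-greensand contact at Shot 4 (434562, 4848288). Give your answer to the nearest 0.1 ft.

1795.8 ft

Let the plane be z = a·x + b·y + c.
Shot 2−Shot 1: 339a − 625b = 666.8;  Shot 3−Shot 1: 158a − 591b = 521.7.
Solving gives a = 0.669458361, b = −0.703765785.
Then c = 1821.2 − a·434724 − b·4848406 = 3122933.84.
At (434562, 4848288): z = 290921.2 − 3412059.2 + 3122933.84 = 1795.8 ft.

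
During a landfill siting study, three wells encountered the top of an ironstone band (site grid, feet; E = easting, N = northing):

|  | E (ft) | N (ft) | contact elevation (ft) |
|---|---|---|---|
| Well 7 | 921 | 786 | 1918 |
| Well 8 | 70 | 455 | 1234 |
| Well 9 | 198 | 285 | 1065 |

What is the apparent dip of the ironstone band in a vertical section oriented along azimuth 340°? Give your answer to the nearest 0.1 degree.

46.5°

Let the plane be z = a·E + b·N + c.
Well 8−Well 7: −851a − 331b = −684;  Well 9−Well 7: −723a − 501b = −853.
Solving gives a = 0.32261, b = 1.23703.
Unit vector along 340° is (sin 340°, cos 340°) = (-0.3420, 0.9397).
Slope in that direction = a·(-0.3420) + b·(0.9397) = 1.05208.
Apparent dip = arctan|1.05208| = 46.5° (true dip is 52.0°, so apparent ≤ true as expected).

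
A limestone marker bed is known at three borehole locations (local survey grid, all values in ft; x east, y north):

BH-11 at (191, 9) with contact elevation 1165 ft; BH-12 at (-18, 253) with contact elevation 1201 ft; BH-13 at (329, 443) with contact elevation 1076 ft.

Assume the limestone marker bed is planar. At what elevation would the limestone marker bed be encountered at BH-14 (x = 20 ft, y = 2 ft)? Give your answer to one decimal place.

Let the plane be z = a·x + b·y + c.
BH-12−BH-11: −209a + 244b = 36;  BH-13−BH-11: 138a + 434b = −89.
Solving gives a = −0.30021, b = −0.10961.
Then c = 1165 − a·191 − b·9 = 1223.33.
At (20, 2): z = −6.0 − 0.2 + 1223.33 = 1217.1 ft.

1217.1 ft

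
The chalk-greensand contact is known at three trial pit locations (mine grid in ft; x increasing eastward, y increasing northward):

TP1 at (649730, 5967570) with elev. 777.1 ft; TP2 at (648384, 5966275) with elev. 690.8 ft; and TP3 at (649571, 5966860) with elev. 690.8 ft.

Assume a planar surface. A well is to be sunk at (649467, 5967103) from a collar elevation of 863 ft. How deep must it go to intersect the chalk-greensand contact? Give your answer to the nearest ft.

Two edge vectors: TP1→TP2 = (-1346, -1295, -86.3), TP1→TP3 = (-159, -710, -86.3).
Normal n = (TP1→TP2) × (TP1→TP3) = (50485.5, -102438.1, 749755).
So ∂z/∂x = −n_x/n_z = −0.06733600 and ∂z/∂y = −n_y/n_z = 0.13662877.
Intercept c from TP1: 777.1 + 43750.22 − 815341.72 = −770814.40.
At (649467, 5967103): z_contact = −43732.5 + 815277.9 − 770814.40 = 731.0 ft.
Depth below ground = 863 − 731.0 = 132 ft.

132 ft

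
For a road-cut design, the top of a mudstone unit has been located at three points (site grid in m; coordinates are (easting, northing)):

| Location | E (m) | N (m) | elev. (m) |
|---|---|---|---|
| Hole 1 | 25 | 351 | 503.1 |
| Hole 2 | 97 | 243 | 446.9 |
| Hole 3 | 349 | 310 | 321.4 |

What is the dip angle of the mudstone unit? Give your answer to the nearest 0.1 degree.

29.4°

Let the plane be z = a·E + b·N + c.
Hole 2−Hole 1: 72a − 108b = −56.2;  Hole 3−Hole 1: 324a − 41b = −181.7.
Solving gives a = −0.54056, b = 0.16000.
Gradient magnitude |∇z| = √(a² + b²) = √(0.29220 + 0.02560) = 0.56374.
True dip = arctan(0.56374) = 29.4°, dipping toward ESE (azimuth ≈ 106°).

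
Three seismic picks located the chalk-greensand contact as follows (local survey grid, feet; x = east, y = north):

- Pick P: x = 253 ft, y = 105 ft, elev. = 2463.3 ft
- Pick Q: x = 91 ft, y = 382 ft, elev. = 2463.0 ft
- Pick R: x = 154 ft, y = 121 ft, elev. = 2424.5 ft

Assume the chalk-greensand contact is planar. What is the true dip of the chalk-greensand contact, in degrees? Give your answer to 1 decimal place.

Let the plane be z = a·x + b·y + c.
Pick Q−Pick P: −162a + 277b = −0.3;  Pick R−Pick P: −99a + 16b = −38.8.
Solving gives a = 0.43264, b = 0.25194.
Gradient magnitude |∇z| = √(a² + b²) = √(0.18717 + 0.06347) = 0.50065.
True dip = arctan(0.50065) = 26.6°, dipping toward WSW (azimuth ≈ 240°).

26.6°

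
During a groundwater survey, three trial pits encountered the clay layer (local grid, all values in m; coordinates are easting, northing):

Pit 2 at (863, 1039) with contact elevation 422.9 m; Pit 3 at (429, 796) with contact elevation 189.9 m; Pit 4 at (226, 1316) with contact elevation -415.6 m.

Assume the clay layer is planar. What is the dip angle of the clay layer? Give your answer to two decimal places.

51.37°

Let the plane be z = a·easting + b·northing + c.
Pit 3−Pit 2: −434a − 243b = −233;  Pit 4−Pit 2: −637a + 277b = −838.5.
Solving gives a = 0.97559, b = −0.78357.
Gradient magnitude |∇z| = √(a² + b²) = √(0.95178 + 0.61398) = 1.25130.
True dip = arctan(1.25130) = 51.37°, dipping toward NW (azimuth ≈ 309°).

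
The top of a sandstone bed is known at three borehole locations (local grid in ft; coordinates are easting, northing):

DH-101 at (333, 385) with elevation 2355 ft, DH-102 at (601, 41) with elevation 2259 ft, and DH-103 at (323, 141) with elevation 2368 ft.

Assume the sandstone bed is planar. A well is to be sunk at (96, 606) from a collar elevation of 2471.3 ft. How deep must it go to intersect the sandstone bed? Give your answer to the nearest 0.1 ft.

Two edge vectors: DH-101→DH-102 = (268, -344, -96), DH-101→DH-103 = (-10, -244, 13).
Normal n = (DH-101→DH-102) × (DH-101→DH-103) = (-27896, -2524, -68832).
So ∂z/∂easting = −n_x/n_z = −0.40528 and ∂z/∂northing = −n_y/n_z = −0.03667.
Intercept c from DH-101: 2355 + 134.96 + 14.12 = 2504.07.
At (96, 606): z_contact = −38.91 − 22.22 + 2504.07 = 2442.95 ft.
Depth below ground = 2471.3 − 2442.95 = 28.4 ft.

28.4 ft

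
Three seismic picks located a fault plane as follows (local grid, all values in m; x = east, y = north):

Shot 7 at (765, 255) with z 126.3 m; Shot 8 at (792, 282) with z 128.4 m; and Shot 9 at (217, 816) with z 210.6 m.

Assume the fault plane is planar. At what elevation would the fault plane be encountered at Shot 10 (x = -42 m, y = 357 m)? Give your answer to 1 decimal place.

167.6 m

Two edge vectors: Shot 7→Shot 8 = (27, 27, 2.1), Shot 7→Shot 9 = (-548, 561, 84.3).
Normal n = (Shot 7→Shot 8) × (Shot 7→Shot 9) = (1098, -3426.9, 29943).
So ∂z/∂x = −n_x/n_z = −0.03667 and ∂z/∂y = −n_y/n_z = 0.11445.
Intercept c from Shot 7: 126.3 + 28.05 − 29.18 = 125.17.
At (-42, 357): z = 1.5 + 40.9 + 125.17 = 167.6 m.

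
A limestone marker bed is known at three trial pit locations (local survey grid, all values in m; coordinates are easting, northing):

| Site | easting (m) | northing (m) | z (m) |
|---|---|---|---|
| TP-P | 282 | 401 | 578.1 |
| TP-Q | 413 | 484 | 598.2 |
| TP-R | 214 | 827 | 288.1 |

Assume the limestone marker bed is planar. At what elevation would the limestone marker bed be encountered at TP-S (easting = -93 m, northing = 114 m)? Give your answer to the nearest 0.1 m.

Two edge vectors: TP-P→TP-Q = (131, 83, 20.1), TP-P→TP-R = (-68, 426, -290).
Normal n = (TP-P→TP-Q) × (TP-P→TP-R) = (-32632.6, 36623.2, 61450).
So ∂z/∂easting = −n_x/n_z = 0.53104 and ∂z/∂northing = −n_y/n_z = −0.59598.
Intercept c from TP-P: 578.1 − 149.75 + 238.99 = 667.34.
At (-93, 114): z = −49.4 − 67.9 + 667.34 = 550.0 m.

550.0 m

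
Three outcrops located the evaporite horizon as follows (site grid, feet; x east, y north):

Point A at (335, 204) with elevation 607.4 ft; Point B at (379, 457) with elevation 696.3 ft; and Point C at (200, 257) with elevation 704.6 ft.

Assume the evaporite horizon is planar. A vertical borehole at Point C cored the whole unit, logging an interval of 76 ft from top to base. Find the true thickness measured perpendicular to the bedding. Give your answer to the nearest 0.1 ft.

Two edge vectors: Point A→Point B = (44, 253, 88.9), Point A→Point C = (-135, 53, 97.2).
Normal n = (Point A→Point B) × (Point A→Point C) = (19879.9, -16278.3, 36487).
So ∂z/∂x = −n_x/n_z = −0.54485 and ∂z/∂y = −n_y/n_z = 0.44614.
|∇z| = √(a²+b²) = 0.70420, so dip δ = arctan(0.70420) = 35.15°.
True thickness = vertical thickness × cos δ = 76 × cos 35.15° = 62.1 ft.

62.1 ft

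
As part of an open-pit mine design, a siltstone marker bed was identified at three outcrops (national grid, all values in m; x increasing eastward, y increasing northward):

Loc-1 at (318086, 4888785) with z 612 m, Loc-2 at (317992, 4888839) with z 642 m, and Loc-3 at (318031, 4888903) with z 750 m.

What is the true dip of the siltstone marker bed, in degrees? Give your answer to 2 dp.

55.86°

Two edge vectors: Loc-1→Loc-2 = (-94, 54, 30), Loc-1→Loc-3 = (-55, 118, 138).
Normal n = (Loc-1→Loc-2) × (Loc-1→Loc-3) = (3912, 11322, -8122).
So ∂z/∂x = −n_x/n_z = 0.48165 and ∂z/∂y = −n_y/n_z = 1.39399.
Gradient magnitude |∇z| = √(a² + b²) = √(0.23199 + 1.94321) = 1.47486.
True dip = arctan(1.47486) = 55.86°, dipping toward SSW (azimuth ≈ 199°).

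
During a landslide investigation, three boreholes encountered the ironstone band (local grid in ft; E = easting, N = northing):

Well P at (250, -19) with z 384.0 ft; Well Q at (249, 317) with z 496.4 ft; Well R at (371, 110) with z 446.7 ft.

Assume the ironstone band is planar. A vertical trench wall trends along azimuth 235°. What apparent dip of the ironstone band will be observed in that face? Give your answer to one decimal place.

Two edge vectors: Well P→Well Q = (-1, 336, 112.4), Well P→Well R = (121, 129, 62.7).
Normal n = (Well P→Well Q) × (Well P→Well R) = (6567.6, 13663.1, -40785).
So ∂z/∂E = −n_x/n_z = 0.16103 and ∂z/∂N = −n_y/n_z = 0.33500.
Unit vector along 235° is (sin 235°, cos 235°) = (-0.8192, -0.5736).
Slope in that direction = a·(-0.8192) + b·(-0.5736) = −0.32406.
Apparent dip = arctan|0.32406| = 18.0° (true dip is 20.4°, so apparent ≤ true as expected).

18.0°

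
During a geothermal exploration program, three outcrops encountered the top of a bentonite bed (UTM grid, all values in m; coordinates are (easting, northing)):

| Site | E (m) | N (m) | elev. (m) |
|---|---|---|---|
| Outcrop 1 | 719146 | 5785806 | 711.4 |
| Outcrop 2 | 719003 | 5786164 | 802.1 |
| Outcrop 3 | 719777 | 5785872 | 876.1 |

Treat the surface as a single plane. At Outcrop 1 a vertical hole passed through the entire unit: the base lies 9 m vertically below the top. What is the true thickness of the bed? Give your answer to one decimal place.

Two edge vectors: Outcrop 1→Outcrop 2 = (-143, 358, 90.7), Outcrop 1→Outcrop 3 = (631, 66, 164.7).
Normal n = (Outcrop 1→Outcrop 2) × (Outcrop 1→Outcrop 3) = (52976.4, 80783.8, -235336).
So ∂z/∂E = −n_x/n_z = 0.22511 and ∂z/∂N = −n_y/n_z = 0.34327.
|∇z| = √(a²+b²) = 0.41050, so dip δ = arctan(0.41050) = 22.32°.
True thickness = vertical thickness × cos δ = 9 × cos 22.32° = 8.3 m.

8.3 m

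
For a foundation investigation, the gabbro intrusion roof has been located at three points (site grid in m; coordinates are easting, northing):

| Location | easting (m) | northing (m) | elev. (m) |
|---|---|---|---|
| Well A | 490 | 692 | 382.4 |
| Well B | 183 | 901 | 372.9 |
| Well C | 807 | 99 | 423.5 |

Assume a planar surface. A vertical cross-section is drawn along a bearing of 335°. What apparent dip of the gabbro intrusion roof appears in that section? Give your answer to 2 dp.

3.68°

Let the plane be z = a·easting + b·northing + c.
Well B−Well A: −307a + 209b = −9.5;  Well C−Well A: 317a − 593b = 41.1.
Solving gives a = −0.02553, b = −0.08296.
Unit vector along 335° is (sin 335°, cos 335°) = (-0.4226, 0.9063).
Slope in that direction = a·(-0.4226) + b·(0.9063) = −0.06439.
Apparent dip = arctan|0.06439| = 3.68° (true dip is 5.0°, so apparent ≤ true as expected).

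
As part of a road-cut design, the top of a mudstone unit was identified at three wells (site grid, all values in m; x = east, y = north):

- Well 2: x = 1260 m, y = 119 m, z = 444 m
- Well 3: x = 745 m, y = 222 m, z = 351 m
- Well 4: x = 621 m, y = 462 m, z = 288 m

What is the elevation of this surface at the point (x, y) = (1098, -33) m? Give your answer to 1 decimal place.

449.5 m

Two edge vectors: Well 2→Well 3 = (-515, 103, -93), Well 2→Well 4 = (-639, 343, -156).
Normal n = (Well 2→Well 3) × (Well 2→Well 4) = (15831, -20913, -110828).
So ∂z/∂x = −n_x/n_z = 0.142843 and ∂z/∂y = −n_y/n_z = −0.188698.
Intercept c from Well 2: 444 − 179.98 + 22.46 = 286.47.
At (1098, -33): z = 156.8 + 6.2 + 286.47 = 449.5 m.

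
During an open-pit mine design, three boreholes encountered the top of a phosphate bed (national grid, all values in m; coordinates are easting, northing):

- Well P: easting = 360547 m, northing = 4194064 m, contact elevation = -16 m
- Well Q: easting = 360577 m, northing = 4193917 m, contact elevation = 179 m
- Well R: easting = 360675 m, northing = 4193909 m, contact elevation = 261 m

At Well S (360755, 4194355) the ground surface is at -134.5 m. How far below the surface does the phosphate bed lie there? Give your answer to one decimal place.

69.4 m

Let the plane be z = a·easting + b·northing + c.
Well Q−Well P: 30a − 147b = 195;  Well R−Well P: 128a − 155b = 277.
Solving gives a = 0.740787802, b = −1.175349428.
Then c = -16 − a·360547 − b·4194064 = 4662385.90.
At (360755, 4194355): z_contact = 267242.90 − 4929832.75 + 4662385.90 = -203.94 m.
Depth below ground = -134.5 − (-203.94) = 69.4 m.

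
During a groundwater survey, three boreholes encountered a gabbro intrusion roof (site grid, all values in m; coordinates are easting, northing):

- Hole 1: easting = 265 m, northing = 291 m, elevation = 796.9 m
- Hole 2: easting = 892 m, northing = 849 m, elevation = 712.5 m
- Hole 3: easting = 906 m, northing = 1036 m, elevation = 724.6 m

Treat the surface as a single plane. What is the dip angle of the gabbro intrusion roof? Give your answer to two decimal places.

Two edge vectors: Hole 1→Hole 2 = (627, 558, -84.4), Hole 1→Hole 3 = (641, 745, -72.3).
Normal n = (Hole 1→Hole 2) × (Hole 1→Hole 3) = (22534.6, -8768.3, 109437).
So ∂z/∂easting = −n_x/n_z = −0.20591 and ∂z/∂northing = −n_y/n_z = 0.08012.
Gradient magnitude |∇z| = √(a² + b²) = √(0.04240 + 0.00642) = 0.22095.
True dip = arctan(0.22095) = 12.46°, dipping toward ESE (azimuth ≈ 111°).

12.46°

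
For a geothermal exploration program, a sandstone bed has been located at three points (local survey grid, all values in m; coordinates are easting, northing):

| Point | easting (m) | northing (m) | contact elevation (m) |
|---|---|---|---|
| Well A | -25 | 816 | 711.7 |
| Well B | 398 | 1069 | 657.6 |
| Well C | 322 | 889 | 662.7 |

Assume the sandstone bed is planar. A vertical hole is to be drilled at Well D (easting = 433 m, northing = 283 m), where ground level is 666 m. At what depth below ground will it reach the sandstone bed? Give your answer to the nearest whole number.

Two edge vectors: Well A→Well B = (423, 253, -54.1), Well A→Well C = (347, 73, -49).
Normal n = (Well A→Well B) × (Well A→Well C) = (-8447.7, 1954.3, -56912).
So ∂z/∂easting = −n_x/n_z = −0.14843 and ∂z/∂northing = −n_y/n_z = 0.03434.
Intercept c from Well A: 711.7 − 3.71 − 28.02 = 679.97.
At (433, 283): z_contact = −64.3 + 9.7 + 679.97 = 625.4 m.
Depth below ground = 666 − 625.4 = 41 m.

41 m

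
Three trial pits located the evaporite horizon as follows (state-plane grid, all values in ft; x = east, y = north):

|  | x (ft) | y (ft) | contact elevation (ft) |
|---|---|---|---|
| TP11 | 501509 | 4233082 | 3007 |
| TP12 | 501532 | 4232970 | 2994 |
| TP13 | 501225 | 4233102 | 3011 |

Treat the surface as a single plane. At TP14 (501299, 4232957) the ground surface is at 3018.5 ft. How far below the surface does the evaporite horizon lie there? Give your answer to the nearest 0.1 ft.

24.6 ft

Two edge vectors: TP11→TP12 = (23, -112, -13), TP11→TP13 = (-284, 20, 4).
Normal n = (TP11→TP12) × (TP11→TP13) = (-188, 3600, -31348).
So ∂z/∂x = −n_x/n_z = −0.005997193 and ∂z/∂y = −n_y/n_z = 0.114839862.
Intercept c from TP11: 3007 + 3007.65 − 486126.55 = −480111.91.
At (501299, 4232957): z_contact = −3006.39 + 486112.20 − 480111.91 = 2993.90 ft.
Depth below ground = 3018.5 − 2993.90 = 24.6 ft.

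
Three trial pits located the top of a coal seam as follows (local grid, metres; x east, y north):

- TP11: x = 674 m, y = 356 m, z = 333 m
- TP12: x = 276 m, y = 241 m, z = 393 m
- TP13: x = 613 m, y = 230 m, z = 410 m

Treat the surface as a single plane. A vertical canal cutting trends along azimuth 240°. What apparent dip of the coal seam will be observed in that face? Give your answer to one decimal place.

16.0°

Let the plane be z = a·x + b·y + c.
TP12−TP11: −398a − 115b = 60;  TP13−TP11: −61a − 126b = 77.
Solving gives a = 0.03002, b = −0.62565.
Unit vector along 240° is (sin 240°, cos 240°) = (-0.8660, -0.5000).
Slope in that direction = a·(-0.8660) + b·(-0.5000) = 0.28682.
Apparent dip = arctan|0.28682| = 16.0° (true dip is 32.1°, so apparent ≤ true as expected).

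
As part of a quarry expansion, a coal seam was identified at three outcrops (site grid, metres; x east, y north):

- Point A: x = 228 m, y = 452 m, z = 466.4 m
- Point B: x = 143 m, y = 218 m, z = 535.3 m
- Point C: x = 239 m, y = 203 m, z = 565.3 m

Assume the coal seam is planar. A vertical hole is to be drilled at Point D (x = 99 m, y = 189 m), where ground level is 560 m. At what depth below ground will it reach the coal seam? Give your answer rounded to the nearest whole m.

25 m

Two edge vectors: Point A→Point B = (-85, -234, 68.9), Point A→Point C = (11, -249, 98.9).
Normal n = (Point A→Point B) × (Point A→Point C) = (-5986.5, 9164.4, 23739).
So ∂z/∂x = −n_x/n_z = 0.25218 and ∂z/∂y = −n_y/n_z = −0.38605.
Intercept c from Point A: 466.4 − 57.50 + 174.49 = 583.40.
At (99, 189): z_contact = 25.0 − 73.0 + 583.40 = 535.4 m.
Depth below ground = 560 − 535.4 = 25 m.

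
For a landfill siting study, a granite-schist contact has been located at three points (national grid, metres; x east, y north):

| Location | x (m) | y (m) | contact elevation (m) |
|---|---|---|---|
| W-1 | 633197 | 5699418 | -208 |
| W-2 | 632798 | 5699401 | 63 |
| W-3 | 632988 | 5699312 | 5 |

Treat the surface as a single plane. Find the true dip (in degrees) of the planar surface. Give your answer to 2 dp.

44.35°

Let the plane be z = a·x + b·y + c.
W-2−W-1: −399a − 17b = 271;  W-3−W-1: −209a − 106b = 213.
Solving gives a = −0.64802, b = −0.73173.
Gradient magnitude |∇z| = √(a² + b²) = √(0.41993 + 0.53543) = 0.97743.
True dip = arctan(0.97743) = 44.35°, dipping toward NE (azimuth ≈ 042°).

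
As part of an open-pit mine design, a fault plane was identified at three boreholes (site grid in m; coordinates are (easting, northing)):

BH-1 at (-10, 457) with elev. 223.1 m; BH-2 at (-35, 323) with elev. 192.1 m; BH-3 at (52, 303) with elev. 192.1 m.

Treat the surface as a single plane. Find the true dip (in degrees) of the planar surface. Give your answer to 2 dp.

Let the plane be z = a·E + b·N + c.
BH-2−BH-1: −25a − 134b = −31;  BH-3−BH-1: 62a − 154b = −31.
Solving gives a = 0.05100, b = 0.22183.
Gradient magnitude |∇z| = √(a² + b²) = √(0.00260 + 0.04921) = 0.22762.
True dip = arctan(0.22762) = 12.82°, dipping toward SSW (azimuth ≈ 193°).

12.82°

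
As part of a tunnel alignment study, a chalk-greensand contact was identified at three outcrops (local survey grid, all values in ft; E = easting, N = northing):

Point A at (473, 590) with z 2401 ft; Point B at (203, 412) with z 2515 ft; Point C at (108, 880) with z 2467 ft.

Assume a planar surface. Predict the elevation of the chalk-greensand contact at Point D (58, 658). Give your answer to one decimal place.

Let the plane be z = a·E + b·N + c.
Point B−Point A: −270a − 178b = 114;  Point C−Point A: −365a + 290b = 66.
Solving gives a = −0.31275, b = −0.16605.
Then c = 2401 − a·473 − b·590 = 2646.90.
At (58, 658): z = −18.1 − 109.3 + 2646.90 = 2519.5 ft.

2519.5 ft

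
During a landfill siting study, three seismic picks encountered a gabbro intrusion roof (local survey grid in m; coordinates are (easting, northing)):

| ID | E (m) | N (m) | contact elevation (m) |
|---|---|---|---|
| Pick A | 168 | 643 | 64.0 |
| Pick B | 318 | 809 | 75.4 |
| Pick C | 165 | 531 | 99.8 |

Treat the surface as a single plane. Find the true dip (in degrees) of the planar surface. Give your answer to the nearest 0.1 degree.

29.0°

Let the plane be z = a·E + b·N + c.
Pick B−Pick A: 150a + 166b = 11.4;  Pick C−Pick A: −3a − 112b = 35.8.
Solving gives a = 0.44287, b = −0.33151.
Gradient magnitude |∇z| = √(a² + b²) = √(0.19613 + 0.10990) = 0.55320.
True dip = arctan(0.55320) = 29.0°, dipping toward NW (azimuth ≈ 307°).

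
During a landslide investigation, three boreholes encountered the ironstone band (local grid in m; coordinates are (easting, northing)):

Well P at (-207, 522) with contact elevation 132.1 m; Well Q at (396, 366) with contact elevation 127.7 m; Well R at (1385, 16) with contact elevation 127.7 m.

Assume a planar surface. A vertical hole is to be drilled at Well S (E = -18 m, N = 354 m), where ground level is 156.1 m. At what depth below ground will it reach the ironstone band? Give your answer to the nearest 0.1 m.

Two edge vectors: Well P→Well Q = (603, -156, -4.4), Well P→Well R = (1592, -506, -4.4).
Normal n = (Well P→Well Q) × (Well P→Well R) = (-1540, -4351.6, -56766).
So ∂z/∂E = −n_x/n_z = −0.027129 and ∂z/∂N = −n_y/n_z = −0.076659.
Intercept c from Well P: 132.1 − 5.62 + 40.02 = 166.50.
At (-18, 354): z_contact = 0.49 − 27.14 + 166.50 = 139.85 m.
Depth below ground = 156.1 − 139.85 = 16.2 m.

16.2 m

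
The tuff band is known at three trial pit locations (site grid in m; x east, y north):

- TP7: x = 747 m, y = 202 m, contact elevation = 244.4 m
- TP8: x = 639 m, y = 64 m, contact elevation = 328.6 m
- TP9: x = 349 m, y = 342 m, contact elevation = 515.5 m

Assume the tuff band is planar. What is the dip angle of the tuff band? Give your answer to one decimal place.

Let the plane be z = a·x + b·y + c.
TP8−TP7: −108a − 138b = 84.2;  TP9−TP7: −398a + 140b = 271.1.
Solving gives a = −0.70241, b = −0.06043.
Gradient magnitude |∇z| = √(a² + b²) = √(0.49338 + 0.00365) = 0.70501.
True dip = arctan(0.70501) = 35.2°, dipping toward E (azimuth ≈ 085°).

35.2°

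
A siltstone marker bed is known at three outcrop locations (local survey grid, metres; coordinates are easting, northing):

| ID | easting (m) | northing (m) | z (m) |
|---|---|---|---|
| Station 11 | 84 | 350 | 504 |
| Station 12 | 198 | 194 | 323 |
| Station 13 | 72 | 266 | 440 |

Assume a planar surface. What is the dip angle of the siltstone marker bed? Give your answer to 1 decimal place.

43.4°

Two edge vectors: Station 11→Station 12 = (114, -156, -181), Station 11→Station 13 = (-12, -84, -64).
Normal n = (Station 11→Station 12) × (Station 11→Station 13) = (-5220, 9468, -11448).
So ∂z/∂easting = −n_x/n_z = −0.45597 and ∂z/∂northing = −n_y/n_z = 0.82704.
Gradient magnitude |∇z| = √(a² + b²) = √(0.20791 + 0.68400) = 0.94441.
True dip = arctan(0.94441) = 43.4°, dipping toward SSE (azimuth ≈ 151°).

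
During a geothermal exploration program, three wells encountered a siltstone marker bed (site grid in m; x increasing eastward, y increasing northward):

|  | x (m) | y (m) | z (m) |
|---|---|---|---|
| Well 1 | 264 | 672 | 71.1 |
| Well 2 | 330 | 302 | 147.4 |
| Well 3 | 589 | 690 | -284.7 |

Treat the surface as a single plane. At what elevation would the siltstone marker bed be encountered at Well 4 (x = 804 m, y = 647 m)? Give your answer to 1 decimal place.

Let the plane be z = a·x + b·y + c.
Well 2−Well 1: 66a − 370b = 76.3;  Well 3−Well 1: 325a + 18b = −355.8.
Solving gives a = −1.07275, b = −0.39757.
Then c = 71.1 − a·264 − b·672 = 621.47.
At (804, 647): z = −862.5 − 257.2 + 621.47 = -498.2 m.

-498.2 m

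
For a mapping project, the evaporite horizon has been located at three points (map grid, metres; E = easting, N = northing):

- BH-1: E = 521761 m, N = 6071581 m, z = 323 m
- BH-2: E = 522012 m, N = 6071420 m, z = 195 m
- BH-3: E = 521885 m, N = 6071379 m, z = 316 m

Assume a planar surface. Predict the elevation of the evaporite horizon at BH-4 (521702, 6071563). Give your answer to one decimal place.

Two edge vectors: BH-1→BH-2 = (251, -161, -128), BH-1→BH-3 = (124, -202, -7).
Normal n = (BH-1→BH-2) × (BH-1→BH-3) = (-24729, -14115, -30738).
So ∂z/∂E = −n_x/n_z = −0.804509077 and ∂z/∂N = −n_y/n_z = −0.459203592.
Intercept c from BH-1: 323 + 419761.46 + 2788091.80 = 3208176.26.
At (521702, 6071563): z = −419714.0 − 2788083.5 + 3208176.26 = 378.7 m.

378.7 m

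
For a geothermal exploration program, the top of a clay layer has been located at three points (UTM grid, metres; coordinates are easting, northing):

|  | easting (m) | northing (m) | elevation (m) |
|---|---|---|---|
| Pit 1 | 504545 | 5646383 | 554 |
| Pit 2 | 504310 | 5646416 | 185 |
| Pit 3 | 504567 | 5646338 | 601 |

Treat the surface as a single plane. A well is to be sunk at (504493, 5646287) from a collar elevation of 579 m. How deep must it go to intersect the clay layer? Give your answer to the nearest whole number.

76 m

Two edge vectors: Pit 1→Pit 2 = (-235, 33, -369), Pit 1→Pit 3 = (22, -45, 47).
Normal n = (Pit 1→Pit 2) × (Pit 1→Pit 3) = (-15054, 2927, 9849).
So ∂z/∂easting = −n_x/n_z = 1.52848005 and ∂z/∂northing = −n_y/n_z = −0.29718753.
Intercept c from Pit 1: 554 − 771186.97 + 1678034.63 = 907401.66.
At (504493, 5646287): z_contact = 771107.5 − 1678006.1 + 907401.66 = 503.0 m.
Depth below ground = 579 − 503.0 = 76 m.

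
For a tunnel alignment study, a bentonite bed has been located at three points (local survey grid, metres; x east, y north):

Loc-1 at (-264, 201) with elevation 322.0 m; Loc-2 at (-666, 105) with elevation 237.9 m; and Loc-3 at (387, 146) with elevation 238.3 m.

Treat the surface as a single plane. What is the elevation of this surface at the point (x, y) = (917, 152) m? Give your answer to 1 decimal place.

223.2 m

Two edge vectors: Loc-1→Loc-2 = (-402, -96, -84.1), Loc-1→Loc-3 = (651, -55, -83.7).
Normal n = (Loc-1→Loc-2) × (Loc-1→Loc-3) = (3409.7, -88396.5, 84606).
So ∂z/∂x = −n_x/n_z = −0.04030 and ∂z/∂y = −n_y/n_z = 1.04480.
Intercept c from Loc-1: 322 − 10.64 − 210.01 = 101.36.
At (917, 152): z = −37.0 + 158.8 + 101.36 = 223.2 m.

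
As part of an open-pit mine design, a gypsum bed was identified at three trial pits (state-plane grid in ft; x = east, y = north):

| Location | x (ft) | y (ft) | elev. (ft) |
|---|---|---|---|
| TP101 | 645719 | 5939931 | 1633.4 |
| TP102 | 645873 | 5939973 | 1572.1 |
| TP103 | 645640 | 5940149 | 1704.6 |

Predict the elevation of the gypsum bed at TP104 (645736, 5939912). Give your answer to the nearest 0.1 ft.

1622.7 ft

Let the plane be z = a·x + b·y + c.
TP102−TP101: 154a + 42b = −61.3;  TP103−TP101: −79a + 218b = 71.2.
Solving gives a = −0.443312551, b = 0.165955544.
Then c = 1633.4 − a·645719 − b·5939931 = −697875.74.
At (645736, 5939912): z = −286262.9 + 985761.3 − 697875.74 = 1622.7 ft.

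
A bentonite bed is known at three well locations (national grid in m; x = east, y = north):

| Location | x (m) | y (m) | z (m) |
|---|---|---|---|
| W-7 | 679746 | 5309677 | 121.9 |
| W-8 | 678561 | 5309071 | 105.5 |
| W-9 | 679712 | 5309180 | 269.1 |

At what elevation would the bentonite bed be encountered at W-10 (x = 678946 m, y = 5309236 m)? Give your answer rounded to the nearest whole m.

121 m

Let the plane be z = a·x + b·y + c.
W-8−W-7: −1185a − 606b = −16.4;  W-9−W-7: −34a − 497b = 147.2.
Solving gives a = 0.17129505, b = −0.30789544.
Then c = 121.9 − a·679746 − b·5309677 = 1518510.09.
At (678946, 5309236): z = 116300.1 − 1634689.5 + 1518510.09 = 120.6 m.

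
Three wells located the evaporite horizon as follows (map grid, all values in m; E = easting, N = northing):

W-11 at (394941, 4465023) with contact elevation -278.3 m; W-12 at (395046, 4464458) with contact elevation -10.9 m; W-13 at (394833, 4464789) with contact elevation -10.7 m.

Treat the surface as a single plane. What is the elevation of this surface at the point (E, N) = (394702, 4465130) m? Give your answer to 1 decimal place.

-102.1 m

Two edge vectors: W-11→W-12 = (105, -565, 267.4), W-11→W-13 = (-108, -234, 267.6).
Normal n = (W-11→W-12) × (W-11→W-13) = (-88622.4, -56977.2, -85590).
So ∂z/∂E = −n_x/n_z = −1.035429373 and ∂z/∂N = −n_y/n_z = −0.665699264.
Intercept c from W-11: -278.3 + 408933.51 + 2972362.52 = 3381017.74.
At (394702, 4465130): z = −408686.0 − 2972433.8 + 3381017.74 = -102.1 m.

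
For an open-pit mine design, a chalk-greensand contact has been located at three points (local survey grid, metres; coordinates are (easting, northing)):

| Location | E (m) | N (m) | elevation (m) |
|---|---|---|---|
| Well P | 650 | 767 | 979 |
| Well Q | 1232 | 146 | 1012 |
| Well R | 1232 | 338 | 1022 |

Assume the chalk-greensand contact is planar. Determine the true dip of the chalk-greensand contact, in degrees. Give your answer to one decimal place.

7.1°

Two edge vectors: Well P→Well Q = (582, -621, 33), Well P→Well R = (582, -429, 43).
Normal n = (Well P→Well Q) × (Well P→Well R) = (-12546, -5820, 111744).
So ∂z/∂E = −n_x/n_z = 0.11227 and ∂z/∂N = −n_y/n_z = 0.05208.
Gradient magnitude |∇z| = √(a² + b²) = √(0.01261 + 0.00271) = 0.12377.
True dip = arctan(0.12377) = 7.1°, dipping toward WSW (azimuth ≈ 245°).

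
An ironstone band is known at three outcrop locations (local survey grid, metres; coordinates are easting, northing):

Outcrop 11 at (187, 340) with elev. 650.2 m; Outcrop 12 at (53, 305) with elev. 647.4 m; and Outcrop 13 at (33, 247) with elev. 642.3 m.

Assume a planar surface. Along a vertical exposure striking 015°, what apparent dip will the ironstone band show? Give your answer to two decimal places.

4.86°

Two edge vectors: Outcrop 11→Outcrop 12 = (-134, -35, -2.8), Outcrop 11→Outcrop 13 = (-154, -93, -7.9).
Normal n = (Outcrop 11→Outcrop 12) × (Outcrop 11→Outcrop 13) = (16.1, -627.4, 7072).
So ∂z/∂easting = −n_x/n_z = −0.00228 and ∂z/∂northing = −n_y/n_z = 0.08872.
Unit vector along 015° is (sin 15°, cos 15°) = (0.2588, 0.9659).
Slope in that direction = a·(0.2588) + b·(0.9659) = 0.08510.
Apparent dip = arctan|0.08510| = 4.86° (true dip is 5.1°, so apparent ≤ true as expected).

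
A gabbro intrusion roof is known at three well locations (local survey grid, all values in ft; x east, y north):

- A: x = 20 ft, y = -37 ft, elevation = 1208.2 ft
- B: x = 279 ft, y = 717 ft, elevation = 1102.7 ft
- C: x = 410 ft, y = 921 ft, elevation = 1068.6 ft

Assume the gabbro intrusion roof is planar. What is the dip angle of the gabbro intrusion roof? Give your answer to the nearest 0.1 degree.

Two edge vectors: A→B = (259, 754, -105.5), A→C = (390, 958, -139.6).
Normal n = (A→B) × (A→C) = (-4189.4, -4988.6, -45938).
So ∂z/∂x = −n_x/n_z = −0.09120 and ∂z/∂y = −n_y/n_z = −0.10859.
Gradient magnitude |∇z| = √(a² + b²) = √(0.00832 + 0.01179) = 0.14181.
True dip = arctan(0.14181) = 8.1°, dipping toward NE (azimuth ≈ 040°).

8.1°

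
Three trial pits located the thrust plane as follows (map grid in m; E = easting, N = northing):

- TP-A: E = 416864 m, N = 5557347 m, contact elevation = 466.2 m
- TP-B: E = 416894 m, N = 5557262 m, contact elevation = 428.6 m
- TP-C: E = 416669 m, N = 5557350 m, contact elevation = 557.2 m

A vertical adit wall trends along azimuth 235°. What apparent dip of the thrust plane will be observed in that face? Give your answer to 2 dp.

Let the plane be z = a·E + b·N + c.
TP-B−TP-A: 30a − 85b = −37.6;  TP-C−TP-A: −195a + 3b = 91.
Solving gives a = −0.46237, b = 0.27916.
Unit vector along 235° is (sin 235°, cos 235°) = (-0.8192, -0.5736).
Slope in that direction = a·(-0.8192) + b·(-0.5736) = 0.21863.
Apparent dip = arctan|0.21863| = 12.33° (true dip is 28.4°, so apparent ≤ true as expected).

12.33°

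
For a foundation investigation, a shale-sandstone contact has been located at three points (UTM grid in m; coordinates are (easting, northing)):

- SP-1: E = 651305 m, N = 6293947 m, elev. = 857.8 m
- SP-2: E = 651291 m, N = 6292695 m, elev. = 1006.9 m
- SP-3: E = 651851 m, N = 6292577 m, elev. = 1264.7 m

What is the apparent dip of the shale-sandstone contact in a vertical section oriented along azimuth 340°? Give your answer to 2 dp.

14.84°

Let the plane be z = a·E + b·N + c.
SP-2−SP-1: −14a − 1252b = 149.1;  SP-3−SP-1: 546a − 1370b = 406.9.
Solving gives a = 0.43424, b = −0.12395.
Unit vector along 340° is (sin 340°, cos 340°) = (-0.3420, 0.9397).
Slope in that direction = a·(-0.3420) + b·(0.9397) = −0.26499.
Apparent dip = arctan|0.26499| = 14.84° (true dip is 24.3°, so apparent ≤ true as expected).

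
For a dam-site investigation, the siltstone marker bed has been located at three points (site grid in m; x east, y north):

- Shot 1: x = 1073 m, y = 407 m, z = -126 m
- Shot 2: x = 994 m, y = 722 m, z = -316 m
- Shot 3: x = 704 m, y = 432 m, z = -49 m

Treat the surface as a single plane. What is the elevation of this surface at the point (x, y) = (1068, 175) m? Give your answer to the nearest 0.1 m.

30.0 m

Let the plane be z = a·x + b·y + c.
Shot 2−Shot 1: −79a + 315b = −190;  Shot 3−Shot 1: −369a + 25b = 77.
Solving gives a = −0.253851, b = −0.666839.
Then c = -126 − a·1073 − b·407 = 417.79.
At (1068, 175): z = −271.1 − 116.7 + 417.79 = 30.0 m.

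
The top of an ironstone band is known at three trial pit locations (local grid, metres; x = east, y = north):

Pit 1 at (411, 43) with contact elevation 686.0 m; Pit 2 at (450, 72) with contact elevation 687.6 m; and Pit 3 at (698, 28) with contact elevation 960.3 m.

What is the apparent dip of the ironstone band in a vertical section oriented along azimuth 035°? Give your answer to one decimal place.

Two edge vectors: Pit 1→Pit 2 = (39, 29, 1.6), Pit 1→Pit 3 = (287, -15, 274.3).
Normal n = (Pit 1→Pit 2) × (Pit 1→Pit 3) = (7978.7, -10238.5, -8908).
So ∂z/∂x = −n_x/n_z = 0.89568 and ∂z/∂y = −n_y/n_z = −1.14936.
Unit vector along 035° is (sin 35°, cos 35°) = (0.5736, 0.8192).
Slope in that direction = a·(0.5736) + b·(0.8192) = −0.42776.
Apparent dip = arctan|0.42776| = 23.2° (true dip is 55.5°, so apparent ≤ true as expected).

23.2°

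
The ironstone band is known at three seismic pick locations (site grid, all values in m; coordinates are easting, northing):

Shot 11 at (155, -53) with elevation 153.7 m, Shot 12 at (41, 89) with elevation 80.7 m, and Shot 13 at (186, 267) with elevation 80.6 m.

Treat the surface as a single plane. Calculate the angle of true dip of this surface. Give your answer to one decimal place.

22.3°

Let the plane be z = a·easting + b·northing + c.
Shot 12−Shot 11: −114a + 142b = −73;  Shot 13−Shot 11: 31a + 320b = −73.1.
Solving gives a = 0.31749, b = −0.25919.
Gradient magnitude |∇z| = √(a² + b²) = √(0.10080 + 0.06718) = 0.40986.
True dip = arctan(0.40986) = 22.3°, dipping toward NW (azimuth ≈ 309°).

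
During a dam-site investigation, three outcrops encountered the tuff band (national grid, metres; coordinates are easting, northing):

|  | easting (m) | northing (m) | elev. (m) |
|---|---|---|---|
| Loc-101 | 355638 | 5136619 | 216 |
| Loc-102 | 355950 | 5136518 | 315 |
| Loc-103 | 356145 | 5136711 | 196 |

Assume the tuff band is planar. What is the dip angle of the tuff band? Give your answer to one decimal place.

35.4°

Two edge vectors: Loc-101→Loc-102 = (312, -101, 99), Loc-101→Loc-103 = (507, 92, -20).
Normal n = (Loc-101→Loc-102) × (Loc-101→Loc-103) = (-7088, 56433, 79911).
So ∂z/∂easting = −n_x/n_z = 0.08870 and ∂z/∂northing = −n_y/n_z = −0.70620.
Gradient magnitude |∇z| = √(a² + b²) = √(0.00787 + 0.49872) = 0.71175.
True dip = arctan(0.71175) = 35.4°, dipping toward N (azimuth ≈ 353°).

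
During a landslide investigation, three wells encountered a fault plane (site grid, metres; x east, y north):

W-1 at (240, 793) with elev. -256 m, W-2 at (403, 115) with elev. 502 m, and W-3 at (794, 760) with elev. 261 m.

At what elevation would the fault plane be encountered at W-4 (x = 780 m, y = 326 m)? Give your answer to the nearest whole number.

642 m

Let the plane be z = a·x + b·y + c.
W-2−W-1: 163a − 678b = 758;  W-3−W-1: 554a − 33b = 517.
Solving gives a = 0.87921, b = −0.90662.
Then c = -256 − a·240 − b·793 = 251.94.
At (780, 326): z = 685.8 − 295.6 + 251.94 = 642.2 m.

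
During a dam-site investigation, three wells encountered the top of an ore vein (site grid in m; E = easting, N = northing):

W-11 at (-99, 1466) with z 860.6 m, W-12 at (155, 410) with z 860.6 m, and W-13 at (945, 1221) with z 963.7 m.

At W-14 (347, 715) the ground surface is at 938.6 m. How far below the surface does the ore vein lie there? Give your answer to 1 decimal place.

50.2 m

Let the plane be z = a·E + b·N + c.
W-12−W-11: 254a − 1056b = 0;  W-13−W-11: 1044a − 245b = 103.1.
Solving gives a = 0.104663, b = 0.025175.
Then c = 860.6 − a·-99 − b·1466 = 834.06.
At (347, 715): z_contact = 36.32 + 18.00 + 834.06 = 888.37 m.
Depth below ground = 938.6 − 888.37 = 50.2 m.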